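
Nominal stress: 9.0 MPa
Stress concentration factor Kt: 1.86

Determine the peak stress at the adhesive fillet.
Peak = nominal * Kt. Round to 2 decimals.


Peak stress = 9.0 * 1.86
= 16.74 MPa

16.74


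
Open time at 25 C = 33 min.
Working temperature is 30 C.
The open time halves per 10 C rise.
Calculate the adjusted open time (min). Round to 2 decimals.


factor = 2^((30 - 25) / 10) = 1.4142
ot = 33 / 1.4142 = 23.33 min

23.33


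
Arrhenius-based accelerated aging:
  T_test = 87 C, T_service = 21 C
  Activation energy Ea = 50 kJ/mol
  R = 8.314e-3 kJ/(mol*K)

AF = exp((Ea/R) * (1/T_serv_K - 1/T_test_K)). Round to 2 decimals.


T_test_K = 360.15, T_serv_K = 294.15
AF = exp((50/8.314e-3) * (1/294.15 - 1/360.15))
= 42.38

42.38


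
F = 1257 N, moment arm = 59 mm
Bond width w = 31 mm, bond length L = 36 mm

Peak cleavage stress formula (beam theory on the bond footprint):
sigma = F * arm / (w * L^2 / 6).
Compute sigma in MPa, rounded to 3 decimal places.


sigma = (1257 * 59) / (31 * 1296 / 6)
= 74163 * 6 / 40176
= 444978 / 40176
= 11.076 MPa

11.076


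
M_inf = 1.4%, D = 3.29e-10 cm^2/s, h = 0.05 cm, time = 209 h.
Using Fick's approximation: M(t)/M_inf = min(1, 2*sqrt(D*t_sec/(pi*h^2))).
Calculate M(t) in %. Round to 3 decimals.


t = 752400 s
ratio = min(1, 2*sqrt(3.29e-10*752400/(pi*0.0025)))
= 0.355065
M(t) = 1.4 * 0.355065 = 0.497%

0.497


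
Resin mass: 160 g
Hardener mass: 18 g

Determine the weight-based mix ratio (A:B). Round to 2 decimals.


Ratio = 160 / 18 = 8.89

8.89


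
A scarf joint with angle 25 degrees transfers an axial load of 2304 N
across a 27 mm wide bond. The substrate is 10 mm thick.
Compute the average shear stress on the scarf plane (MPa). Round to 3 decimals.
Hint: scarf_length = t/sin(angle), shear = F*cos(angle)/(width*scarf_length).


scarf_length = 10 / sin(25 deg) = 23.6620 mm
cos(25 deg) = 0.906308
shear stress = 2304 * 0.906308 / (27 * 23.6620)
= 3.268 MPa

3.268


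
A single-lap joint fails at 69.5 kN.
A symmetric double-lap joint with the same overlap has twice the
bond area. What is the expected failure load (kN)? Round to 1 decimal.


Double-lap load = 2 * 69.5 = 139.0 kN

139.0


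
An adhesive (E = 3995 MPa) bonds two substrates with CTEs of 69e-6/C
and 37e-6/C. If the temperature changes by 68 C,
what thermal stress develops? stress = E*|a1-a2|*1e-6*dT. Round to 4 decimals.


Stress = 3995 * |69 - 37| * 1e-6 * 68
= 8.6931 MPa

8.6931


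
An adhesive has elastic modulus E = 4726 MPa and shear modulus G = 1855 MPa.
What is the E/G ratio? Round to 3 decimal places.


E/G = 4726 / 1855 = 2.548

2.548


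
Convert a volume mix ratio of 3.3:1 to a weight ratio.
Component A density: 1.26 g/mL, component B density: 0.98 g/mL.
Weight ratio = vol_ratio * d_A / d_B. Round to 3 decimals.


= 3.3 * 1.26 / 0.98 = 4.243

4.243


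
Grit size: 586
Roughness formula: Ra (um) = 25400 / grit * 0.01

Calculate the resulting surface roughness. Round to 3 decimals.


Ra = 25400 / 586 * 0.01
= 0.433 um

0.433


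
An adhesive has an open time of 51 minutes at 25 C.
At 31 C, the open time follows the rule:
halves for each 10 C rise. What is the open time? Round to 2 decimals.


Factor = 2^((31-25)/10) = 1.5157
Open time = 51 / 1.5157 = 33.65 min

33.65


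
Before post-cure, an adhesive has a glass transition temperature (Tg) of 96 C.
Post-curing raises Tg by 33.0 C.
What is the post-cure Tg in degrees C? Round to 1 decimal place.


Tg_post = Tg_base + delta_Tg
= 96 + 33.0
= 129.0 C

129.0


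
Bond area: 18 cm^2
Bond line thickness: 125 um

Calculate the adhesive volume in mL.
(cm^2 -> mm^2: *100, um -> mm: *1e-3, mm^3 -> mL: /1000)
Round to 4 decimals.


V = 18*100 * 125*1e-3 / 1000
= 0.2250 mL

0.2250


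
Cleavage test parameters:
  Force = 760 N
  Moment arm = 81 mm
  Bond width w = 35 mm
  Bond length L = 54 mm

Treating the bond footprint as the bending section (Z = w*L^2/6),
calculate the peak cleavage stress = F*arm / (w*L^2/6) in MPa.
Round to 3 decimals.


M = 760 * 81 = 61560 N*mm
Z = 35 * 54^2 / 6 = 102060 / 6 mm^3
sigma = M / Z = 6 * 61560 / 102060 = 369360 / 102060
= 3.619 MPa

3.619


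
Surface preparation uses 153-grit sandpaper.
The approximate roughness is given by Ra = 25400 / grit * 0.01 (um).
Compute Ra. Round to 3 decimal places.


Ra = 25400 / 153 * 0.01
= 254 / 153
= 1.660 um

1.660


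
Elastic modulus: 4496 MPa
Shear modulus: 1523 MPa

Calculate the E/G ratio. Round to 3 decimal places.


E / G = 4496 / 1523 = 2.952

2.952


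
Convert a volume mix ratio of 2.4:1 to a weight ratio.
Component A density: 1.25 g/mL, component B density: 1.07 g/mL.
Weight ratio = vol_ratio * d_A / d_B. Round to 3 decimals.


= 2.4 * 1.25 / 1.07 = 2.804

2.804


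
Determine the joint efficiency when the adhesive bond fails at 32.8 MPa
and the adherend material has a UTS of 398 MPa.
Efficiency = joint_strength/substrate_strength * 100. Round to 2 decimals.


Joint efficiency = 32.8 / 398 * 100
= 8.24%

8.24


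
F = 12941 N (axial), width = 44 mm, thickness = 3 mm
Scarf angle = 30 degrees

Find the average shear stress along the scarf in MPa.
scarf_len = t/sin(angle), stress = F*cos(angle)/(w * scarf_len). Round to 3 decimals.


scarf_len = 3/sin(30 deg) = 6.0000
cos(30 deg) = 0.866025
stress = 12941*0.866025/(44*6.0000) = 42.452 MPa

42.452


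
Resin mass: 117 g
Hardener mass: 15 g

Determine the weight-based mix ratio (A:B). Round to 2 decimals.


Ratio = 117 / 15 = 7.80

7.80


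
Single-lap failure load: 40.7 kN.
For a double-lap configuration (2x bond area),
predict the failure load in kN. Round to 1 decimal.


Failure load = 40.7 * 2 = 81.4 kN

81.4


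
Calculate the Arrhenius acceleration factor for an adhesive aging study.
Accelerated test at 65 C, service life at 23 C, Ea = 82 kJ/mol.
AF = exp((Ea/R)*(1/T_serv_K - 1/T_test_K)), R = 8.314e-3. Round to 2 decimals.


T_test = 338.15 K, T_serv = 296.15 K
Ea/R = 82 / 0.008314 = 9862.88
AF = exp(9862.88 * (1/296.15 - 1/338.15))
= 62.58

62.58


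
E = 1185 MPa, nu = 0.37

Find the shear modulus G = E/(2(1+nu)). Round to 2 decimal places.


G = 1185 / (2 * 1.37)
= 432.48 MPa

432.48


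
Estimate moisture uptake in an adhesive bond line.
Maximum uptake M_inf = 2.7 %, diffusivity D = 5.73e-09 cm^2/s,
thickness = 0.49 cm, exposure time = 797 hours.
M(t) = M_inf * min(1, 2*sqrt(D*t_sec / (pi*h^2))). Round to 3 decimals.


Convert time: 797 h = 2869200 s
ratio = min(1, 2*sqrt(5.73e-09*2869200/(pi*0.49^2)))
= 0.295268
M(t) = 2.7 * 0.295268 = 0.797%

0.797


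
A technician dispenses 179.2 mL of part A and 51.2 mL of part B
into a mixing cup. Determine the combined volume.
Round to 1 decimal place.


Combined volume = 179.2 + 51.2
= 230.4 mL

230.4


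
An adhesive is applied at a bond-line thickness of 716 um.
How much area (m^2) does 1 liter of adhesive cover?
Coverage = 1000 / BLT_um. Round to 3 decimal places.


Coverage = 1000 / 716 = 1.397 m^2

1.397


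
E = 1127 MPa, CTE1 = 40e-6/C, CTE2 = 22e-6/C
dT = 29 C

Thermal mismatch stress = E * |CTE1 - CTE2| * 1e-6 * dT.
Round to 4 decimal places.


= 1127 * 18e-6 * 29
= 0.5883 MPa

0.5883


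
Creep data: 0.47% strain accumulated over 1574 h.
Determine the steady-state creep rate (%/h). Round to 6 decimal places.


Rate = 0.47 / 1574 = 0.000299 %/h

0.000299


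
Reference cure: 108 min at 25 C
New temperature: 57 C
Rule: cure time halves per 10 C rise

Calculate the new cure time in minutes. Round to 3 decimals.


factor = 2^((57-25)/10) = 9.1896
t_new = 108 / 9.1896 = 11.752 min

11.752


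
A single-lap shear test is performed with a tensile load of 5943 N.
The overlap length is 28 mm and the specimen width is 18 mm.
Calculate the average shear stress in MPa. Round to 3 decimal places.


Shear stress = F / (overlap * width)
= 5943 / (28 * 18)
= 5943 / 504
= 11.792 MPa

11.792


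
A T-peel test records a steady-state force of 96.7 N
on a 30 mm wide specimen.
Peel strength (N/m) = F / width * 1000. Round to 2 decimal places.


Peel strength = 96.7 / 30 * 1000
= 3223.33 N/m

3223.33


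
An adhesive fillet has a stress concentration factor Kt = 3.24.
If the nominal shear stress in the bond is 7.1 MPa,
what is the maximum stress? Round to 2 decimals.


Max stress = 7.1 * 3.24 = 23.00 MPa

23.00


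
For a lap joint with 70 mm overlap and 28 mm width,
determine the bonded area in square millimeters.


Area = 70 * 28 = 1960 mm^2

1960


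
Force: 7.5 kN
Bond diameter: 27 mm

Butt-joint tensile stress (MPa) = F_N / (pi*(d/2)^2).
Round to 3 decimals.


F_N = 7.5 * 1000 = 7500.0 N
A = pi*(13.5)^2 = 572.5553 mm^2
stress = 7500.0 / 572.5553 = 13.099 MPa

13.099


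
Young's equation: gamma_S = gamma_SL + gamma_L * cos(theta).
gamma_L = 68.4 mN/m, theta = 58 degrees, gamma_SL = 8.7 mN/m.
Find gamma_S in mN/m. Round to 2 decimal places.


cos(58 deg) = 0.529919
gamma_S = 8.7 + 68.4 * 0.529919
= 44.95 mN/m

44.95


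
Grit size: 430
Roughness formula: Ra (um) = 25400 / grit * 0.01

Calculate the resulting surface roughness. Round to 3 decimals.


Ra = 25400 / 430 * 0.01
= 0.591 um

0.591


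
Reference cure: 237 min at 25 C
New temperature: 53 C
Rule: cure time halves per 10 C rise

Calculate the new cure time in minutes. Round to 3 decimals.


factor = 2^((53-25)/10) = 6.9644
t_new = 237 / 6.9644 = 34.030 min

34.030


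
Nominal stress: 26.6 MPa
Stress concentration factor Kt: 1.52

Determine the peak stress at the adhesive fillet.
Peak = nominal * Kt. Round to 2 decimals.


Peak stress = 26.6 * 1.52
= 40.43 MPa

40.43


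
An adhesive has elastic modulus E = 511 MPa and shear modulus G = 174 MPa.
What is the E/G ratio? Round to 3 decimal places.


E/G = 511 / 174 = 2.937

2.937


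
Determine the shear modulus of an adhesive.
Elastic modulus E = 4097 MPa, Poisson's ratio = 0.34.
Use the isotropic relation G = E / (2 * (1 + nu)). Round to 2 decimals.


G = 4097 / (2*(1+0.34)) = 4097 / 2.68
= 1528.73 MPa

1528.73


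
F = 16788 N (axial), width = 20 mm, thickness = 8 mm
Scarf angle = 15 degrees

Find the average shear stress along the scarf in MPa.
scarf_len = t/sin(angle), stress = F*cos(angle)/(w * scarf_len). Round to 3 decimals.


scarf_len = 8/sin(15 deg) = 30.9096
cos(15 deg) = 0.965926
stress = 16788*0.965926/(20*30.9096) = 26.231 MPa

26.231


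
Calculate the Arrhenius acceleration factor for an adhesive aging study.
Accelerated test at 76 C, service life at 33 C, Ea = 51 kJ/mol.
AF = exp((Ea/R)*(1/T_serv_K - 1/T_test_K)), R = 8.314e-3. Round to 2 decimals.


T_test = 349.15 K, T_serv = 306.15 K
Ea/R = 51 / 0.008314 = 6134.23
AF = exp(6134.23 * (1/306.15 - 1/349.15))
= 11.79

11.79


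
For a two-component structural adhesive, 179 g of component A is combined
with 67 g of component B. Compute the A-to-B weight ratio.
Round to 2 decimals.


Weight ratio A:B = 179 / 67
= 2.67

2.67


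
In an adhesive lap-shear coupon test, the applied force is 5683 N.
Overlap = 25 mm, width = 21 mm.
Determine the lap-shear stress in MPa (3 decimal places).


stress = F / (overlap * width)
= 5683 / (25 * 21)
= 10.825 MPa

10.825


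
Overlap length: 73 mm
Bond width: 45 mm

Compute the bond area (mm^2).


Bond area = 73 * 45 = 3285 mm^2

3285


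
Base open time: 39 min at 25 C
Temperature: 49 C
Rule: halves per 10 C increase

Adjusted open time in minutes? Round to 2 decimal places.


Acceleration = 2^((49-25)/10) = 5.2780
Open time = 39 / 5.2780 = 7.39 min

7.39


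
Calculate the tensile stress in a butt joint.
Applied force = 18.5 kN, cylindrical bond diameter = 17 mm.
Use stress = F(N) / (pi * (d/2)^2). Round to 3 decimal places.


A = pi * 8.5^2 = 226.9801 mm^2
sigma = 18500.0 / 226.9801 = 81.505 MPa

81.505


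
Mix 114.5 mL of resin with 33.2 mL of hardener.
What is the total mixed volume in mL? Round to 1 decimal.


Total = 114.5 + 33.2 = 147.7 mL

147.7


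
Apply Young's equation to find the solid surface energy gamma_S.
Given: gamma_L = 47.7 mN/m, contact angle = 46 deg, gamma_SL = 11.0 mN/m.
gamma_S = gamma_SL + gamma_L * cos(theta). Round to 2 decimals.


theta_rad = 46 * pi/180 = 0.802851
gamma_S = 11.0 + 47.7 * cos(0.802851)
= 44.14 mN/m

44.14


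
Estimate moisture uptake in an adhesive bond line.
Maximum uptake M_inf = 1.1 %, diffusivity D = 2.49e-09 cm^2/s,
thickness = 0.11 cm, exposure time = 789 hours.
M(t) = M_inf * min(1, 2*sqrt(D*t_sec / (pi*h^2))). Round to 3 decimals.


Convert time: 789 h = 2840400 s
ratio = min(1, 2*sqrt(2.49e-09*2840400/(pi*0.11^2)))
= 0.862684
M(t) = 1.1 * 0.862684 = 0.949%

0.949


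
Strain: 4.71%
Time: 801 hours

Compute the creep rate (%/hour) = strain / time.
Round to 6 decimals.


Creep rate = 4.71 / 801
= 0.005880 %/h

0.005880


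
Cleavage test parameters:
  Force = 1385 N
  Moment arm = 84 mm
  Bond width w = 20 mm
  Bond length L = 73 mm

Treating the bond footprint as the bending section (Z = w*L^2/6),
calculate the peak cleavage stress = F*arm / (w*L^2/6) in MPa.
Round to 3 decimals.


M = 1385 * 84 = 116340 N*mm
Z = 20 * 73^2 / 6 = 106580 / 6 mm^3
sigma = M / Z = 6 * 116340 / 106580 = 698040 / 106580
= 6.549 MPa

6.549


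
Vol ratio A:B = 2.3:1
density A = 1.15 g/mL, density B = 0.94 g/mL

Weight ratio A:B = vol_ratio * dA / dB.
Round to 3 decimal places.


Weight ratio = 2.3 * 1.15 / 0.94
= 2.814

2.814


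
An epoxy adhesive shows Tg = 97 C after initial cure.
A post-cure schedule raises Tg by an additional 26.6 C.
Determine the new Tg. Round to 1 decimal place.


New Tg = 97 + 26.6
= 123.6 C

123.6


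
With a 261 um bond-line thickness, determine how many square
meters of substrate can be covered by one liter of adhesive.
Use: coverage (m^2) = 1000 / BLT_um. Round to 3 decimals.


Coverage = 1000 / 261 = 3.831 m^2

3.831


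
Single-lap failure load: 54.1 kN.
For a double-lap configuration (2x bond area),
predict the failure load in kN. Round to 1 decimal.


Failure load = 54.1 * 2 = 108.2 kN

108.2


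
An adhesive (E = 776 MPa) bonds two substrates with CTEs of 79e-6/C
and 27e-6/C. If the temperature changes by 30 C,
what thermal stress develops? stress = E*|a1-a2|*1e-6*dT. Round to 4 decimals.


Stress = 776 * |79 - 27| * 1e-6 * 30
= 1.2106 MPa

1.2106


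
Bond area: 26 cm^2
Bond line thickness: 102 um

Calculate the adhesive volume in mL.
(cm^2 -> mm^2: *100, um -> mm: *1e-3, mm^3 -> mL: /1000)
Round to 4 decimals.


V = 26*100 * 102*1e-3 / 1000
= 0.2652 mL

0.2652


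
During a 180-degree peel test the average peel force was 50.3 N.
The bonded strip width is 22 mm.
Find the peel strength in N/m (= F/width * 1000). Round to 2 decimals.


Peel strength = F/width * 1000
= 50.3 / 22 * 1000
= 2286.36 N/m

2286.36


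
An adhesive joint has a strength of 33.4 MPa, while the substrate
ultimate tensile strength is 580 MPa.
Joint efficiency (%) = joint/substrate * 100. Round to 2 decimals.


Efficiency = 33.4 / 580 * 100
= 5.76%

5.76


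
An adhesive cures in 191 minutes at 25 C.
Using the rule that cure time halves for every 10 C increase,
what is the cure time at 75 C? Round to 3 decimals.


Factor = 2^((75 - 25) / 10) = 32.0000
Cure time = 191 / 32.0000
= 5.969 minutes

5.969


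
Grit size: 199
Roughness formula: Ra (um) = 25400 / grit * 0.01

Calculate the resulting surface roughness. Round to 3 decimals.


Ra = 25400 / 199 * 0.01
= 1.276 um

1.276


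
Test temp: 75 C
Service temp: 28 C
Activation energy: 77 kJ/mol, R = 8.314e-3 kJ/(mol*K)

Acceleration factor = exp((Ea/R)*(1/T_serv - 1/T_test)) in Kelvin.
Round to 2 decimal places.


AF = exp((77/0.008314)*(1/301.15 - 1/348.15))
= 63.54

63.54


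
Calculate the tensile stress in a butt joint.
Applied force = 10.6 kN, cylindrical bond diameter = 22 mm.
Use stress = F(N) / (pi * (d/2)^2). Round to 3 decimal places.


A = pi * 11.0^2 = 380.1327 mm^2
sigma = 10600.0 / 380.1327 = 27.885 MPa

27.885


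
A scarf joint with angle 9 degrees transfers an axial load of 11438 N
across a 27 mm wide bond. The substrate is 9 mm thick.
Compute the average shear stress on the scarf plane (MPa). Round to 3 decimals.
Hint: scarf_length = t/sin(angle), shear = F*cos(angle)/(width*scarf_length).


scarf_length = 9 / sin(9 deg) = 57.5321 mm
cos(9 deg) = 0.987688
shear stress = 11438 * 0.987688 / (27 * 57.5321)
= 7.273 MPa

7.273


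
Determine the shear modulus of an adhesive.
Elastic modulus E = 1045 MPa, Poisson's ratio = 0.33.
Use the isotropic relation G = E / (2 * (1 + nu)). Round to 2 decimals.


G = 1045 / (2*(1+0.33)) = 1045 / 2.66
= 392.86 MPa

392.86


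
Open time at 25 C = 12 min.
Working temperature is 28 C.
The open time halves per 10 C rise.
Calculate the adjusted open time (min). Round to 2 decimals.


factor = 2^((28 - 25) / 10) = 1.2311
ot = 12 / 1.2311 = 9.75 min

9.75


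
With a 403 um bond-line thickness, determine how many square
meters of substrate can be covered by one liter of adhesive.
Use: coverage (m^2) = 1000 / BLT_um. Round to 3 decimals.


Coverage = 1000 / 403 = 2.481 m^2

2.481


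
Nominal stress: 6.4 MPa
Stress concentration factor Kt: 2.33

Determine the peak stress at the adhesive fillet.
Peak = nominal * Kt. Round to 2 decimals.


Peak stress = 6.4 * 2.33
= 14.91 MPa

14.91


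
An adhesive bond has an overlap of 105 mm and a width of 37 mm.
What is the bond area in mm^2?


Bond area = overlap * width
= 105 * 37
= 3885 mm^2

3885


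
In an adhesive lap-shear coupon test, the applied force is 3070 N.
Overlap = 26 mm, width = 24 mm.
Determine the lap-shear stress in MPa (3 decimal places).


stress = F / (overlap * width)
= 3070 / (26 * 24)
= 4.920 MPa

4.920


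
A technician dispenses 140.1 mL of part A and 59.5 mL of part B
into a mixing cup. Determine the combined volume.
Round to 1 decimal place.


Combined volume = 140.1 + 59.5
= 199.6 mL

199.6


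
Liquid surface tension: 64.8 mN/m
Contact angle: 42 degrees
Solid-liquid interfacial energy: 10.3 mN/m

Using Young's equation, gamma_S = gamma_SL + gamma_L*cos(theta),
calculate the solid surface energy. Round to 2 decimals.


gamma_S = 10.3 + 64.8 * cos(42)
= 58.46 mN/m

58.46


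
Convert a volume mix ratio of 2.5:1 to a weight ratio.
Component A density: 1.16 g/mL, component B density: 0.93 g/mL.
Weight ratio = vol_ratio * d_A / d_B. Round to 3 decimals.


= 2.5 * 1.16 / 0.93 = 3.118

3.118


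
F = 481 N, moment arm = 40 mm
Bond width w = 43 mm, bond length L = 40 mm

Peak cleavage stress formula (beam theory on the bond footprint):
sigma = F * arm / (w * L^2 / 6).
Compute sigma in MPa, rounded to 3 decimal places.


sigma = (481 * 40) / (43 * 1600 / 6)
= 19240 * 6 / 68800
= 115440 / 68800
= 1.678 MPa

1.678


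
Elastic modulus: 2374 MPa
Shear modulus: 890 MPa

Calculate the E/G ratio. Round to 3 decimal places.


E / G = 2374 / 890 = 2.667

2.667


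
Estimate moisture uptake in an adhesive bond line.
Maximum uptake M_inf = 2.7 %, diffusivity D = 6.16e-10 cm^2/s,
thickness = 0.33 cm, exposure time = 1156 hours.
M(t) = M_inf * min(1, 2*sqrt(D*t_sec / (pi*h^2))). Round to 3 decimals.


Convert time: 1156 h = 4161600 s
ratio = min(1, 2*sqrt(6.16e-10*4161600/(pi*0.33^2)))
= 0.173126
M(t) = 2.7 * 0.173126 = 0.467%

0.467


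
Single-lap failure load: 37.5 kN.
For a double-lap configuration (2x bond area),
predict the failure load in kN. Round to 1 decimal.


Failure load = 37.5 * 2 = 75.0 kN

75.0


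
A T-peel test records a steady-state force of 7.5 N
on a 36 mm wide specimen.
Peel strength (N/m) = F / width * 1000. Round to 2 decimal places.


Peel strength = 7.5 / 36 * 1000
= 208.33 N/m

208.33


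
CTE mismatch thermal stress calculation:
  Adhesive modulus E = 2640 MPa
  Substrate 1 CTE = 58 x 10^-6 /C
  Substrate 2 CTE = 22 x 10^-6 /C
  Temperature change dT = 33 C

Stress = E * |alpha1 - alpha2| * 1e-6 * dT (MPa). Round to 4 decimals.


delta_alpha = |58 - 22| = 36 x 10^-6/C
Stress = 2640 * 36e-6 * 33
= 3.1363 MPa

3.1363


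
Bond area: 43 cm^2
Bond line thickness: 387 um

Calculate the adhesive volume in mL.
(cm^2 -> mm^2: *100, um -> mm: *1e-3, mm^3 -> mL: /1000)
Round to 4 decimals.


V = 43*100 * 387*1e-3 / 1000
= 1.6641 mL

1.6641


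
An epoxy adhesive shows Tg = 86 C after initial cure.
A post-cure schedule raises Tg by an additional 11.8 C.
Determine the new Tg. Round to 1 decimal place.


New Tg = 86 + 11.8
= 97.8 C

97.8


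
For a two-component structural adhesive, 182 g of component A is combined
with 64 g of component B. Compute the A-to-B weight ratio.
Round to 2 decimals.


Weight ratio A:B = 182 / 64
= 2.84

2.84


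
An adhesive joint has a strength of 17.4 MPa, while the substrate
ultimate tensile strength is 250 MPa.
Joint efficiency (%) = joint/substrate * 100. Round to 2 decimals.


Efficiency = 17.4 / 250 * 100
= 6.96%

6.96


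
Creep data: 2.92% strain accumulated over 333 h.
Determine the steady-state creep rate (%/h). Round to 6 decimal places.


Rate = 2.92 / 333 = 0.008769 %/h

0.008769


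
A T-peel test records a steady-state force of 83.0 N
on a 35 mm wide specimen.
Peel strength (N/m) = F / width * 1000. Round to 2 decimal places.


Peel strength = 83.0 / 35 * 1000
= 2371.43 N/m

2371.43


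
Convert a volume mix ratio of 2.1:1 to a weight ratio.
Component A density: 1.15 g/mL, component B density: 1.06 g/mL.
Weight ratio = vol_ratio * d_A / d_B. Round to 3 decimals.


= 2.1 * 1.15 / 1.06 = 2.278

2.278


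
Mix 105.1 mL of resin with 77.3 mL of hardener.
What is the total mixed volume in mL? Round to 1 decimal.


Total = 105.1 + 77.3 = 182.4 mL

182.4


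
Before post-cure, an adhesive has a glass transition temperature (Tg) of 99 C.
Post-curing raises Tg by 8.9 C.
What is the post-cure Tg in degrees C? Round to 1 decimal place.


Tg_post = Tg_base + delta_Tg
= 99 + 8.9
= 107.9 C

107.9


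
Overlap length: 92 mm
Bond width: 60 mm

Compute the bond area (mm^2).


Bond area = 92 * 60 = 5520 mm^2

5520


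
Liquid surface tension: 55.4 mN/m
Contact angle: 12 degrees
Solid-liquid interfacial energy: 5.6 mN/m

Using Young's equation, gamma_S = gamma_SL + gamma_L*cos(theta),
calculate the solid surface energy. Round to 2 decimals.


gamma_S = 5.6 + 55.4 * cos(12)
= 59.79 mN/m

59.79


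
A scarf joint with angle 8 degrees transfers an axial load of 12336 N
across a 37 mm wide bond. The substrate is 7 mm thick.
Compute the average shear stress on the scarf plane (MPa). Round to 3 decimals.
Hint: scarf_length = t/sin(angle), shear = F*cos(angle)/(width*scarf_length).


scarf_length = 7 / sin(8 deg) = 50.2971 mm
cos(8 deg) = 0.990268
shear stress = 12336 * 0.990268 / (37 * 50.2971)
= 6.564 MPa

6.564


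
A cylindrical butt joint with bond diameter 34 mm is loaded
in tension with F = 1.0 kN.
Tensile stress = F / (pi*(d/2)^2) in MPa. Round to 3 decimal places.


Area = pi * (34/2)^2 = 907.9203 mm^2
Stress = 1.0*1000 / 907.9203
= 1.101 MPa

1.101


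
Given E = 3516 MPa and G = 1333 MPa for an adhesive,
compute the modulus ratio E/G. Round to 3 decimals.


E/G ratio = 3516 / 1333 = 2.638

2.638


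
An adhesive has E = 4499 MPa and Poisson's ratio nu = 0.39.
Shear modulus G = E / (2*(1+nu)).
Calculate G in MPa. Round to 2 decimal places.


G = 4499 / (2*(1+0.39))
= 4499 / 2.78
= 1618.35 MPa

1618.35


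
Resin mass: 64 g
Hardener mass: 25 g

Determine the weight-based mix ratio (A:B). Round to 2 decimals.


Ratio = 64 / 25 = 2.56

2.56


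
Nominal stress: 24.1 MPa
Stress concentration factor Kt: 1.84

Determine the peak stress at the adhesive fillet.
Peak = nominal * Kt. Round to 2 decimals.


Peak stress = 24.1 * 1.84
= 44.34 MPa

44.34


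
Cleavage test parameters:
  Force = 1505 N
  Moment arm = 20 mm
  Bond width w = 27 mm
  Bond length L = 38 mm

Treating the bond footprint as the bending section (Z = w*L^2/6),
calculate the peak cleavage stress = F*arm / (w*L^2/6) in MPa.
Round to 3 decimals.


M = 1505 * 20 = 30100 N*mm
Z = 27 * 38^2 / 6 = 38988 / 6 mm^3
sigma = M / Z = 6 * 30100 / 38988 = 180600 / 38988
= 4.632 MPa

4.632


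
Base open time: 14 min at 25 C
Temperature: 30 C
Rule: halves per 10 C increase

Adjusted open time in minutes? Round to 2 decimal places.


Acceleration = 2^((30-25)/10) = 1.4142
Open time = 14 / 1.4142 = 9.90 min

9.90


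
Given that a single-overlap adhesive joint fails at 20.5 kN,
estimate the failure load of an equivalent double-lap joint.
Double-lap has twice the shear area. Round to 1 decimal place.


Double-lap factor = 2
Expected load = 20.5 * 2 = 41.0 kN

41.0


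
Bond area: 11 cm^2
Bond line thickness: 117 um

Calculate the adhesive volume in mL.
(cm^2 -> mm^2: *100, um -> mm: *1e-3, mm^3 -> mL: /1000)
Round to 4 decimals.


V = 11*100 * 117*1e-3 / 1000
= 0.1287 mL

0.1287


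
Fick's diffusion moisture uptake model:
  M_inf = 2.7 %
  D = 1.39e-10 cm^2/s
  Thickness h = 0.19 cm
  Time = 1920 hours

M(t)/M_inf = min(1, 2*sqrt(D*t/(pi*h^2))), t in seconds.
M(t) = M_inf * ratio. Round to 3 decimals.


t_sec = 1920 * 3600 = 6912000
ratio = 2*sqrt(1.39e-10*6912000/(pi*0.19^2))
= min(1, 0.184082)
= 0.184082
M(t) = 2.7 * 0.184082 = 0.497 %

0.497


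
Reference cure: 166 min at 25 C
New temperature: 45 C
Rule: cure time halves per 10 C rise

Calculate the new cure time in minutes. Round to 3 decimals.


factor = 2^((45-25)/10) = 4.0000
t_new = 166 / 4.0000 = 41.500 min

41.500


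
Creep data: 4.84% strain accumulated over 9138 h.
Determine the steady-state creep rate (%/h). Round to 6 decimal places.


Rate = 4.84 / 9138 = 0.000530 %/h

0.000530


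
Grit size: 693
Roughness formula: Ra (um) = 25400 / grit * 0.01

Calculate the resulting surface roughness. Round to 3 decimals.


Ra = 25400 / 693 * 0.01
= 0.367 um

0.367


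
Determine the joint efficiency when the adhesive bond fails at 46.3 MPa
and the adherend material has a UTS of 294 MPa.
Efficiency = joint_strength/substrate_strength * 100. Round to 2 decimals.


Joint efficiency = 46.3 / 294 * 100
= 15.75%

15.75


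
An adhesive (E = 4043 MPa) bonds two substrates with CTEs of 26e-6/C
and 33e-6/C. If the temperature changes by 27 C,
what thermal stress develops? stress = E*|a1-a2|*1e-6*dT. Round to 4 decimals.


Stress = 4043 * |26 - 33| * 1e-6 * 27
= 0.7641 MPa

0.7641


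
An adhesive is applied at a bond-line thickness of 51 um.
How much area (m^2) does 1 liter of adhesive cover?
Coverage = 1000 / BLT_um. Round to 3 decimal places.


Coverage = 1000 / 51 = 19.608 m^2

19.608


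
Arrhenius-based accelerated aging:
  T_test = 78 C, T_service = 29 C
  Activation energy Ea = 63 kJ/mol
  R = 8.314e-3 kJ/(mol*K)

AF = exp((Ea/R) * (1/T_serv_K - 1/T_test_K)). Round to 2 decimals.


T_test_K = 351.15, T_serv_K = 302.15
AF = exp((63/8.314e-3) * (1/302.15 - 1/351.15))
= 33.10

33.10


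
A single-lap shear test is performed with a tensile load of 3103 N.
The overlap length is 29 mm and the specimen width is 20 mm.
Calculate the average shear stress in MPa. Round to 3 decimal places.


Shear stress = F / (overlap * width)
= 3103 / (29 * 20)
= 3103 / 580
= 5.350 MPa

5.350


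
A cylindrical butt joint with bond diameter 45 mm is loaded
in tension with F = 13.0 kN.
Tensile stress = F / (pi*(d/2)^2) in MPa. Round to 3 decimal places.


Area = pi * (45/2)^2 = 1590.4313 mm^2
Stress = 13.0*1000 / 1590.4313
= 8.174 MPa

8.174


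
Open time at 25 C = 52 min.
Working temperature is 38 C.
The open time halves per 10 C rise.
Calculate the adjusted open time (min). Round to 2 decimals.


factor = 2^((38 - 25) / 10) = 2.4623
ot = 52 / 2.4623 = 21.12 min

21.12


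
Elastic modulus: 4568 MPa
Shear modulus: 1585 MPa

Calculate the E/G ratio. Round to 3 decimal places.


E / G = 4568 / 1585 = 2.882

2.882


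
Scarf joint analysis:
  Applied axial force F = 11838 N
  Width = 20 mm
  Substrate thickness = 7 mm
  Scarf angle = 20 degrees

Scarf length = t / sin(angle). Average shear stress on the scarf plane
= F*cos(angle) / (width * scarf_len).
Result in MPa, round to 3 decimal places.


Scarf length = 7 / sin(20 deg) = 20.4666 mm
cos(20 deg) = 0.939693
Shear = 11838 * 0.939693 / (20 * 20.4666)
= 27.176 MPa

27.176


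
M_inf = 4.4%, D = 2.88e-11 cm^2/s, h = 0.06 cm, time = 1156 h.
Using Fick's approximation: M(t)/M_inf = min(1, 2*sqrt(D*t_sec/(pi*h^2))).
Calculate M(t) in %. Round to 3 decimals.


t = 4161600 s
ratio = min(1, 2*sqrt(2.88e-11*4161600/(pi*0.0036)))
= 0.205888
M(t) = 4.4 * 0.205888 = 0.906%

0.906


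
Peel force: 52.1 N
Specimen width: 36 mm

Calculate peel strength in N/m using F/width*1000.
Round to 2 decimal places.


Peel strength = 52.1 / 36 * 1000 = 1447.22 N/m

1447.22


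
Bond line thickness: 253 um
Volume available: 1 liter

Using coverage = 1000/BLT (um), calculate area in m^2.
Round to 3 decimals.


1 L = 1e6 mm^3, thickness = 253 um = 0.253 mm
Area = 1e6 / 0.253 mm^2 = (1e6 / 0.253) / 1e6 m^2 = 1000 / 253 m^2
= 3.953 m^2

3.953


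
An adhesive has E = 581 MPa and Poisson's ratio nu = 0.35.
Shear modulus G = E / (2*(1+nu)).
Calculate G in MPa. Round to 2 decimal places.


G = 581 / (2*(1+0.35))
= 581 / 2.70
= 215.19 MPa

215.19


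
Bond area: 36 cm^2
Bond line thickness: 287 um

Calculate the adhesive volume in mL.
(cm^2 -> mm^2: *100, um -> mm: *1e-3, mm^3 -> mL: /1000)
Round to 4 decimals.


V = 36*100 * 287*1e-3 / 1000
= 1.0332 mL

1.0332


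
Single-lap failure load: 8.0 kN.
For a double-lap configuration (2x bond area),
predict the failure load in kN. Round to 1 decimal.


Failure load = 8.0 * 2 = 16.0 kN

16.0


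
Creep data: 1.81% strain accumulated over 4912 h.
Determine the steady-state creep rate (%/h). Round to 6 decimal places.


Rate = 1.81 / 4912 = 0.000368 %/h

0.000368


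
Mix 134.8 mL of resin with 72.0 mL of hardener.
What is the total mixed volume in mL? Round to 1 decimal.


Total = 134.8 + 72.0 = 206.8 mL

206.8


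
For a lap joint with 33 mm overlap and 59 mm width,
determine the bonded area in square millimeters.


Area = 33 * 59 = 1947 mm^2

1947


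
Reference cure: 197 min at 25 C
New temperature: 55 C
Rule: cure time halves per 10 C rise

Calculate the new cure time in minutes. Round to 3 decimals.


factor = 2^((55-25)/10) = 8.0000
t_new = 197 / 8.0000 = 24.625 min

24.625


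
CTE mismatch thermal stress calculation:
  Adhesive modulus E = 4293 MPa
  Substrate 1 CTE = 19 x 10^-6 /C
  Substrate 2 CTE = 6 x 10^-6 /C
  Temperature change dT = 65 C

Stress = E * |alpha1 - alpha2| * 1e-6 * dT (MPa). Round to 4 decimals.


delta_alpha = |19 - 6| = 13 x 10^-6/C
Stress = 4293 * 13e-6 * 65
= 3.6276 MPa

3.6276


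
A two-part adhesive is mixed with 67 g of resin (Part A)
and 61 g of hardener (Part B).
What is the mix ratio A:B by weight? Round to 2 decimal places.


Mix ratio = mass_A / mass_B
= 67 / 61
= 1.10

1.10


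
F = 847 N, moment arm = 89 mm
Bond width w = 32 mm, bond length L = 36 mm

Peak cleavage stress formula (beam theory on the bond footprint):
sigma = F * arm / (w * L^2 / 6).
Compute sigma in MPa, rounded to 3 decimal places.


sigma = (847 * 89) / (32 * 1296 / 6)
= 75383 * 6 / 41472
= 452298 / 41472
= 10.906 MPa

10.906


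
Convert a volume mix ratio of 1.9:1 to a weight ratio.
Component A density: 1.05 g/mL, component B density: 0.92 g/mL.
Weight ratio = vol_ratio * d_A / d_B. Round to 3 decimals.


= 1.9 * 1.05 / 0.92 = 2.168

2.168


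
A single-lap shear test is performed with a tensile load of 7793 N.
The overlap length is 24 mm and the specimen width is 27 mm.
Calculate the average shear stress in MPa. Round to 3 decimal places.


Shear stress = F / (overlap * width)
= 7793 / (24 * 27)
= 7793 / 648
= 12.026 MPa

12.026


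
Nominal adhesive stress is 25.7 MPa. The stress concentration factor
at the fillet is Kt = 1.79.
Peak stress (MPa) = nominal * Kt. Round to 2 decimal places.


Peak = 25.7 * 1.79 = 46.00 MPa

46.00


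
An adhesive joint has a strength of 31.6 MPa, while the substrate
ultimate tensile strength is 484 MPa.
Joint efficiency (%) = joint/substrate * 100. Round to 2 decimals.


Efficiency = 31.6 / 484 * 100
= 6.53%

6.53


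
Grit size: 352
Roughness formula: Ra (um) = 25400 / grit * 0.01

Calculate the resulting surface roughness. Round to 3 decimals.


Ra = 25400 / 352 * 0.01
= 0.722 um

0.722


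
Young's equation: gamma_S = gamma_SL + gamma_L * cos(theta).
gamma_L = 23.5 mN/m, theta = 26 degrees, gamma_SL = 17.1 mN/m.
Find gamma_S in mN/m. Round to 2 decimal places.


cos(26 deg) = 0.898794
gamma_S = 17.1 + 23.5 * 0.898794
= 38.22 mN/m

38.22


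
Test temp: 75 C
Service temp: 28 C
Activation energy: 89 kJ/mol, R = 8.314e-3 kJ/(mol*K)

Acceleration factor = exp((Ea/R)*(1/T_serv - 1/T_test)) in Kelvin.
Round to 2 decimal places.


AF = exp((89/0.008314)*(1/301.15 - 1/348.15))
= 121.36

121.36


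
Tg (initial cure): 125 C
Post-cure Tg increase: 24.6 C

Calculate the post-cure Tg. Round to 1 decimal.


Post-cure Tg = 125 + 24.6 = 149.6 C

149.6


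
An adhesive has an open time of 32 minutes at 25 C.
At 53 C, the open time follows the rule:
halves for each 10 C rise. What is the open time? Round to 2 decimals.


Factor = 2^((53-25)/10) = 6.9644
Open time = 32 / 6.9644 = 4.59 min

4.59


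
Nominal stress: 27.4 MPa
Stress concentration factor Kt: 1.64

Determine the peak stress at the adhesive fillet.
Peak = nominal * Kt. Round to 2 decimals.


Peak stress = 27.4 * 1.64
= 44.94 MPa

44.94


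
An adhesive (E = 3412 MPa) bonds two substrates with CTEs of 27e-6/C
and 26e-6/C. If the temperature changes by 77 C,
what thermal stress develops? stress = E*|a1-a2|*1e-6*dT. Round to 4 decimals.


Stress = 3412 * |27 - 26| * 1e-6 * 77
= 0.2627 MPa

0.2627


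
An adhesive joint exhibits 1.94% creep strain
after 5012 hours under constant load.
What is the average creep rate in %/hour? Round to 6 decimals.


Creep rate = strain / time
= 1.94 / 5012
= 0.000387 %/h

0.000387


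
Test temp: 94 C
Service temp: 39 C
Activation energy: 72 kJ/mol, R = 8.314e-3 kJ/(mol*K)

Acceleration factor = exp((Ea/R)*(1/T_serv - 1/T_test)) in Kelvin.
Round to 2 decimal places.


AF = exp((72/0.008314)*(1/312.15 - 1/367.15))
= 63.82

63.82


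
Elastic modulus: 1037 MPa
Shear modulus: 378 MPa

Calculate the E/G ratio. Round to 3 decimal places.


E / G = 1037 / 378 = 2.743

2.743


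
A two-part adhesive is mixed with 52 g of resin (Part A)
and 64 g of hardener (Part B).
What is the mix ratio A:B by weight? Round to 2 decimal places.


Mix ratio = mass_A / mass_B
= 52 / 64
= 0.81

0.81


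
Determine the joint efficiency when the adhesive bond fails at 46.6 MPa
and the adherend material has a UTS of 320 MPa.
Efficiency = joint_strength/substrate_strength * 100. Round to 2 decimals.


Joint efficiency = 46.6 / 320 * 100
= 14.56%

14.56


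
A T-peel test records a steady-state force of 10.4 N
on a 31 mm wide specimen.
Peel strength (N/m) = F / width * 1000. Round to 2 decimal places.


Peel strength = 10.4 / 31 * 1000
= 335.48 N/m

335.48


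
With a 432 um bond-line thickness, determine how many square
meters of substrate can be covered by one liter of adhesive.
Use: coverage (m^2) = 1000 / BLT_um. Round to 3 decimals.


Coverage = 1000 / 432 = 2.315 m^2

2.315


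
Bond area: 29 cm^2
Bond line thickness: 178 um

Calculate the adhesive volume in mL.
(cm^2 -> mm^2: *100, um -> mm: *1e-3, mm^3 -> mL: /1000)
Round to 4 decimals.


V = 29*100 * 178*1e-3 / 1000
= 0.5162 mL

0.5162


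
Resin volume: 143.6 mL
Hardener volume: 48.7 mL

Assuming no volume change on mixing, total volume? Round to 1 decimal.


V_total = 143.6 + 48.7 = 192.3 mL

192.3


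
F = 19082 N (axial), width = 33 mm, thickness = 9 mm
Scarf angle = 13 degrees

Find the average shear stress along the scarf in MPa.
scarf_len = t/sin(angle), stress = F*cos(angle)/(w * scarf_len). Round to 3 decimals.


scarf_len = 9/sin(13 deg) = 40.0087
cos(13 deg) = 0.974370
stress = 19082*0.974370/(33*40.0087) = 14.082 MPa

14.082


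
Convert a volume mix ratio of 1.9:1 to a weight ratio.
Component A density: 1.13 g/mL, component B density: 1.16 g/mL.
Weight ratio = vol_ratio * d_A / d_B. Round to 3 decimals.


= 1.9 * 1.13 / 1.16 = 1.851

1.851


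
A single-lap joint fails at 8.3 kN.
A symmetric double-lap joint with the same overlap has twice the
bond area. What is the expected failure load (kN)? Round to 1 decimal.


Double-lap load = 2 * 8.3 = 16.6 kN

16.6


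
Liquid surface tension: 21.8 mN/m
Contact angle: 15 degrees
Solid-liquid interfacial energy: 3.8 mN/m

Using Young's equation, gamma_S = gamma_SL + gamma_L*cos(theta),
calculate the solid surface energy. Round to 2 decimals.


gamma_S = 3.8 + 21.8 * cos(15)
= 24.86 mN/m

24.86


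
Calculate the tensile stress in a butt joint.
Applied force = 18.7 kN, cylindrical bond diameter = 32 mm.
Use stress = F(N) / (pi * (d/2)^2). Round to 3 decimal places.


A = pi * 16.0^2 = 804.2477 mm^2
sigma = 18700.0 / 804.2477 = 23.252 MPa

23.252


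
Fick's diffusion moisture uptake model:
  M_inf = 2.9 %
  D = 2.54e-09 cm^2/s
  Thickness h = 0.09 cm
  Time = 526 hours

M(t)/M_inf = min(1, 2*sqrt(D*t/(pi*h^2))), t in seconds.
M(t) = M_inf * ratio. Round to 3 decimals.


t_sec = 526 * 3600 = 1893600
ratio = 2*sqrt(2.54e-09*1893600/(pi*0.09^2))
= min(1, 0.869508)
= 0.869508
M(t) = 2.9 * 0.869508 = 2.522 %

2.522


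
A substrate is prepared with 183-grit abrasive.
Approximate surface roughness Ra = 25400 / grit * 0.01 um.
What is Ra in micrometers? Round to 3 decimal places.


Ra = 25400 / 183 * 0.01 = 1.388 um

1.388


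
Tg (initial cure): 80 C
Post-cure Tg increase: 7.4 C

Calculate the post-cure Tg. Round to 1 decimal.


Post-cure Tg = 80 + 7.4 = 87.4 C

87.4


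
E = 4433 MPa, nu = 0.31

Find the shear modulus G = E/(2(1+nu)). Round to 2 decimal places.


G = 4433 / (2 * 1.31)
= 1691.98 MPa

1691.98


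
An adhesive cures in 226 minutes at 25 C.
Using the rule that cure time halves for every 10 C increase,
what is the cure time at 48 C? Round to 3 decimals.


Factor = 2^((48 - 25) / 10) = 4.9246
Cure time = 226 / 4.9246
= 45.892 minutes

45.892


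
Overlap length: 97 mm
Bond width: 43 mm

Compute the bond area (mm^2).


Bond area = 97 * 43 = 4171 mm^2

4171


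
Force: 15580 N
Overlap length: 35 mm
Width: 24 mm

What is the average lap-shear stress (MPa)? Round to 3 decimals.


Average shear stress = F / (overlap * width)
= 15580 / (35 * 24)
= 18.548 MPa

18.548


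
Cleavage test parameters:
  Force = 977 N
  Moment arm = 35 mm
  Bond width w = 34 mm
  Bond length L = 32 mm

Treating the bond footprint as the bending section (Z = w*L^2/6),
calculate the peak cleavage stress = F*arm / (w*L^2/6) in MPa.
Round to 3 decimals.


M = 977 * 35 = 34195 N*mm
Z = 34 * 32^2 / 6 = 34816 / 6 mm^3
sigma = M / Z = 6 * 34195 / 34816 = 205170 / 34816
= 5.893 MPa

5.893


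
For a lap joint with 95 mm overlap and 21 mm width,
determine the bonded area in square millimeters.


Area = 95 * 21 = 1995 mm^2

1995


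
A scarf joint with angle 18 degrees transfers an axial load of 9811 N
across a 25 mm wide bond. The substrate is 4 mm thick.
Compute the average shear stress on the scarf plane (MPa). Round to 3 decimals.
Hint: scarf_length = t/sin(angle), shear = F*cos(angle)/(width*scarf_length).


scarf_length = 4 / sin(18 deg) = 12.9443 mm
cos(18 deg) = 0.951057
shear stress = 9811 * 0.951057 / (25 * 12.9443)
= 28.834 MPa

28.834


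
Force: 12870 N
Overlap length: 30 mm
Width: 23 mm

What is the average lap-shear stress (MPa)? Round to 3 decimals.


Average shear stress = F / (overlap * width)
= 12870 / (30 * 23)
= 18.652 MPa

18.652
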